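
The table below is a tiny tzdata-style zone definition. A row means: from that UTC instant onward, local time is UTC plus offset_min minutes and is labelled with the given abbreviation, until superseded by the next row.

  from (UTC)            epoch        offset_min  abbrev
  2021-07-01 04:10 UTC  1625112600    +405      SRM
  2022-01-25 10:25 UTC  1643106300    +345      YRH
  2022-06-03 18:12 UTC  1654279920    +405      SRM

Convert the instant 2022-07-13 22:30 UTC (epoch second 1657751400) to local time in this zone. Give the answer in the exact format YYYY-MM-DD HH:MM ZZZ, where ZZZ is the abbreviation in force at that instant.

Query: 2022-07-13 22:30 UTC
Rule 3/3 (SRM, +06:45): 2022-06-03 18:12 UTC ≤ query < +∞
22·60 + 30 + 405 = 1755 min
1755 = 1·1440 + 315; 315 = 5·60 + 15 → 05:15, 2022-07-13 + 1 day = 2022-07-14
→ 2022-07-14 05:15 SRM

2022-07-14 05:15 SRM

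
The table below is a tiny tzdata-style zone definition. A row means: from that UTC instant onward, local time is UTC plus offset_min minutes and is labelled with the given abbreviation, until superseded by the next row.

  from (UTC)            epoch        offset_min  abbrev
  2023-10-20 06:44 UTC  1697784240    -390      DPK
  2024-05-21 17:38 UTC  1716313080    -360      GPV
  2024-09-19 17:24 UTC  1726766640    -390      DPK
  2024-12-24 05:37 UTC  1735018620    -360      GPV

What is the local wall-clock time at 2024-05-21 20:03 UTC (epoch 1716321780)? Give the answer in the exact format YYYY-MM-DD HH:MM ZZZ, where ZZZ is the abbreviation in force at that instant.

2024-05-21 14:03 GPV

Query: 2024-05-21 20:03 UTC
Rule 2/4 (GPV, -06:00): 2024-05-21 17:38 UTC ≤ query < 2024-09-19 17:24 UTC
20·60 + 3 - 360 = 843 min
843 = 0·1440 + 843; 843 = 14·60 + 3 → 14:03, same day
→ 2024-05-21 14:03 GPV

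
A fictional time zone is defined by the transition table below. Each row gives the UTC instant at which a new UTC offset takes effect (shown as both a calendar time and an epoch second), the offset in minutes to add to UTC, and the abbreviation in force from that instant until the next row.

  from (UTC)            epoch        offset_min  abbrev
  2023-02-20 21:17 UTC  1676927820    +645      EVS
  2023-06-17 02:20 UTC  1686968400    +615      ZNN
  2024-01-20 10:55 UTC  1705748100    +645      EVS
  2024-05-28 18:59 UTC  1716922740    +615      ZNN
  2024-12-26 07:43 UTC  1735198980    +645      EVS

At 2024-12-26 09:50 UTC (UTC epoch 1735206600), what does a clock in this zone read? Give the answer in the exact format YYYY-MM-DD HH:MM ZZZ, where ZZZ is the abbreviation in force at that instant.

2024-12-26 20:35 EVS

Query: 2024-12-26 09:50 UTC
Rule 5/5 (EVS, +10:45): 2024-12-26 07:43 UTC ≤ query < +∞
9·60 + 50 + 645 = 1235 min
1235 = 0·1440 + 1235; 1235 = 20·60 + 35 → 20:35, same day
→ 2024-12-26 20:35 EVS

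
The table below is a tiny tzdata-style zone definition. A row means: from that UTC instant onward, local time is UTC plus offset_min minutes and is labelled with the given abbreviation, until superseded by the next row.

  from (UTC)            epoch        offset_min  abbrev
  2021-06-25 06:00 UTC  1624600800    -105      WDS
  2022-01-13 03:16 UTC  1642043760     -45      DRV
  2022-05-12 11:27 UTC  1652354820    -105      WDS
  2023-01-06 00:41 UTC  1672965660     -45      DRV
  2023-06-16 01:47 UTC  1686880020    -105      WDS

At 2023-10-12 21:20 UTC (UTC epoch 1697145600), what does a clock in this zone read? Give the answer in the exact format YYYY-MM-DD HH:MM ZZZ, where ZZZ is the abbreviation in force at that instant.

2023-10-12 19:35 WDS

Query: 2023-10-12 21:20 UTC
Rule 5/5 (WDS, -01:45): 2023-06-16 01:47 UTC ≤ query < +∞
21·60 + 20 - 105 = 1175 min
1175 = 0·1440 + 1175; 1175 = 19·60 + 35 → 19:35, same day
→ 2023-10-12 19:35 WDS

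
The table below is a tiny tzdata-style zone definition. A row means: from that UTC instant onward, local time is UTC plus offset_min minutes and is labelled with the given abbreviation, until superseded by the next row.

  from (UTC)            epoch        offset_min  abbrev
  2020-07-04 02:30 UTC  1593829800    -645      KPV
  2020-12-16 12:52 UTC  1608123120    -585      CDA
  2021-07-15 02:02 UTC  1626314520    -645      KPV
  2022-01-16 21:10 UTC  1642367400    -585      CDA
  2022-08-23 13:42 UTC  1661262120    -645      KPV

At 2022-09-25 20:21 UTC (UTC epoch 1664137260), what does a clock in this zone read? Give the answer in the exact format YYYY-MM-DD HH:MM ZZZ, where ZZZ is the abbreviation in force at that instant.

Query: 2022-09-25 20:21 UTC
Rule 5/5 (KPV, -10:45): 2022-08-23 13:42 UTC ≤ query < +∞
20·60 + 21 - 645 = 576 min
576 = 0·1440 + 576; 576 = 9·60 + 36 → 09:36, same day
→ 2022-09-25 09:36 KPV

2022-09-25 09:36 KPV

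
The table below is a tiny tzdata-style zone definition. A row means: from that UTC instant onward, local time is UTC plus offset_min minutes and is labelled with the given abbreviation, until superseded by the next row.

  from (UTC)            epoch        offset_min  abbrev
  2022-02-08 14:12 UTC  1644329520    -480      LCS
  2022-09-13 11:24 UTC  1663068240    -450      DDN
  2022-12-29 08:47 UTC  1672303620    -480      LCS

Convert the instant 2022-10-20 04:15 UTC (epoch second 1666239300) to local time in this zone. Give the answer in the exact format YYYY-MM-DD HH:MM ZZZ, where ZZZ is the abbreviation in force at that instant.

2022-10-19 20:45 DDN

Query: 2022-10-20 04:15 UTC
Rule 2/3 (DDN, -07:30): 2022-09-13 11:24 UTC ≤ query < 2022-12-29 08:47 UTC
4·60 + 15 - 450 = -195 min
-195 = -1·1440 + 1245; 1245 = 20·60 + 45 → 20:45, 2022-10-20 - 1 day = 2022-10-19
→ 2022-10-19 20:45 DDN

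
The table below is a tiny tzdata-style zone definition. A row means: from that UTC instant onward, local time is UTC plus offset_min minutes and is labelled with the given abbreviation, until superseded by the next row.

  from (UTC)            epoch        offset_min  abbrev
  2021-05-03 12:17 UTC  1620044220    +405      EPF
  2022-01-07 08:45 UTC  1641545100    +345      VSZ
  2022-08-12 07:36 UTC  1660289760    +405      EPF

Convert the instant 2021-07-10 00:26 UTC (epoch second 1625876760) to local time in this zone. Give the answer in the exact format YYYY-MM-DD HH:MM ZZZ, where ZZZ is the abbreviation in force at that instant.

2021-07-10 07:11 EPF

Query: 2021-07-10 00:26 UTC
Rule 1/3 (EPF, +06:45): 2021-05-03 12:17 UTC ≤ query < 2022-01-07 08:45 UTC
0·60 + 26 + 405 = 431 min
431 = 0·1440 + 431; 431 = 7·60 + 11 → 07:11, same day
→ 2021-07-10 07:11 EPF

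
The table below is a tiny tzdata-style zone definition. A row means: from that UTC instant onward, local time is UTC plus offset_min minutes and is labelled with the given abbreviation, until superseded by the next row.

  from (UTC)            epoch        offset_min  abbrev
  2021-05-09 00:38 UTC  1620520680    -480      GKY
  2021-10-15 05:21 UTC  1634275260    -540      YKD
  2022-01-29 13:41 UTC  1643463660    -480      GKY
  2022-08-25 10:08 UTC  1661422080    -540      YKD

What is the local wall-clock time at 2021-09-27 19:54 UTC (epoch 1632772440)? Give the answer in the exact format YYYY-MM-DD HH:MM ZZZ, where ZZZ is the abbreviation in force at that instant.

2021-09-27 11:54 GKY

Query: 2021-09-27 19:54 UTC
Rule 1/4 (GKY, -08:00): 2021-05-09 00:38 UTC ≤ query < 2021-10-15 05:21 UTC
19·60 + 54 - 480 = 714 min
714 = 0·1440 + 714; 714 = 11·60 + 54 → 11:54, same day
→ 2021-09-27 11:54 GKY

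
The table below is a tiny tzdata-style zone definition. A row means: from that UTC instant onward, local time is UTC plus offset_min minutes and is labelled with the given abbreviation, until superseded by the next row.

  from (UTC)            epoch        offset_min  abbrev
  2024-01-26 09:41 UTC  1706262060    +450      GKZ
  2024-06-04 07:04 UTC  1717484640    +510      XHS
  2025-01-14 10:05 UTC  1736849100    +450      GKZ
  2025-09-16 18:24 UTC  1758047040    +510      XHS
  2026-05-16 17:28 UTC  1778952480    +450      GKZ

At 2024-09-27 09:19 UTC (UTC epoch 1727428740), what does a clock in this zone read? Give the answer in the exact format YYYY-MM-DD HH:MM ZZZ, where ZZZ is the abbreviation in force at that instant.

Query: 2024-09-27 09:19 UTC
Rule 2/5 (XHS, +08:30): 2024-06-04 07:04 UTC ≤ query < 2025-01-14 10:05 UTC
9·60 + 19 + 510 = 1069 min
1069 = 0·1440 + 1069; 1069 = 17·60 + 49 → 17:49, same day
→ 2024-09-27 17:49 XHS

2024-09-27 17:49 XHS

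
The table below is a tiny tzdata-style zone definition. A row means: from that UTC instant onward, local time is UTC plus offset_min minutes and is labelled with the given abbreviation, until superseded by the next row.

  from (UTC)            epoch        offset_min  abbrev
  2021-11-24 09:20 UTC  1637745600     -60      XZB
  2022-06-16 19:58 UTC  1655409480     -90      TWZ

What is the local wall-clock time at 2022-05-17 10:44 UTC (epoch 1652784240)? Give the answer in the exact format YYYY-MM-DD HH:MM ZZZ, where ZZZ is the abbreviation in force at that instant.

2022-05-17 09:44 XZB

Query: 2022-05-17 10:44 UTC
Rule 1/2 (XZB, -01:00): 2021-11-24 09:20 UTC ≤ query < 2022-06-16 19:58 UTC
10·60 + 44 - 60 = 584 min
584 = 0·1440 + 584; 584 = 9·60 + 44 → 09:44, same day
→ 2022-05-17 09:44 XZB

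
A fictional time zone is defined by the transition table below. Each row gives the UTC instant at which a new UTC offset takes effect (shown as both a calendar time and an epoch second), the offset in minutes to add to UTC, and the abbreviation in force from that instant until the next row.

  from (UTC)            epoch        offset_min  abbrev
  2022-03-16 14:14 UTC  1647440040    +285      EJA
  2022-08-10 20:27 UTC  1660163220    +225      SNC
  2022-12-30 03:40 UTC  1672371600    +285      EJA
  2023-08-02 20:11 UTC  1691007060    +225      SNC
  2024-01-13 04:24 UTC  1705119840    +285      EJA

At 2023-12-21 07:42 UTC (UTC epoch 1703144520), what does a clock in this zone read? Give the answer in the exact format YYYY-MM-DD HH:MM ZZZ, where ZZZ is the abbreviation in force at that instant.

Query: 2023-12-21 07:42 UTC
Rule 4/5 (SNC, +03:45): 2023-08-02 20:11 UTC ≤ query < 2024-01-13 04:24 UTC
7·60 + 42 + 225 = 687 min
687 = 0·1440 + 687; 687 = 11·60 + 27 → 11:27, same day
→ 2023-12-21 11:27 SNC

2023-12-21 11:27 SNC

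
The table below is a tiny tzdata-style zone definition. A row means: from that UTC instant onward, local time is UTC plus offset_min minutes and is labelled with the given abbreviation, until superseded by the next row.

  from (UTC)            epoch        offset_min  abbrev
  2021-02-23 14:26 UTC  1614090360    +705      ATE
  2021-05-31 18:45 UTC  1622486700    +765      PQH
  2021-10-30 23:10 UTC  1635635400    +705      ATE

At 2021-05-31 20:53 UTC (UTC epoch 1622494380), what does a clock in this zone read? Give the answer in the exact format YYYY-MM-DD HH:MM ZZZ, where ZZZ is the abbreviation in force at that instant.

2021-06-01 09:38 PQH

Query: 2021-05-31 20:53 UTC
Rule 2/3 (PQH, +12:45): 2021-05-31 18:45 UTC ≤ query < 2021-10-30 23:10 UTC
20·60 + 53 + 765 = 2018 min
2018 = 1·1440 + 578; 578 = 9·60 + 38 → 09:38, 2021-05-31 + 1 day = 2021-06-01
→ 2021-06-01 09:38 PQH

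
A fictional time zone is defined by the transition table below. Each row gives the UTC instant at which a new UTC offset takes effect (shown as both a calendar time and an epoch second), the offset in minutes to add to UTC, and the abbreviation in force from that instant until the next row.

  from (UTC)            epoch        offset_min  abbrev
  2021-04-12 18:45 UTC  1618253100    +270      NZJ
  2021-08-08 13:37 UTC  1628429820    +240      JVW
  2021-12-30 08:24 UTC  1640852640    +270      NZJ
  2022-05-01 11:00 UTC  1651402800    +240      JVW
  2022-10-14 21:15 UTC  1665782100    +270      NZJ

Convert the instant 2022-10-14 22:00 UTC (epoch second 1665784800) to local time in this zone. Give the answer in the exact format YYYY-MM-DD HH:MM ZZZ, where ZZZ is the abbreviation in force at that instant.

Query: 2022-10-14 22:00 UTC
Rule 5/5 (NZJ, +04:30): 2022-10-14 21:15 UTC ≤ query < +∞
22·60 + 0 + 270 = 1590 min
1590 = 1·1440 + 150; 150 = 2·60 + 30 → 02:30, 2022-10-14 + 1 day = 2022-10-15
→ 2022-10-15 02:30 NZJ

2022-10-15 02:30 NZJ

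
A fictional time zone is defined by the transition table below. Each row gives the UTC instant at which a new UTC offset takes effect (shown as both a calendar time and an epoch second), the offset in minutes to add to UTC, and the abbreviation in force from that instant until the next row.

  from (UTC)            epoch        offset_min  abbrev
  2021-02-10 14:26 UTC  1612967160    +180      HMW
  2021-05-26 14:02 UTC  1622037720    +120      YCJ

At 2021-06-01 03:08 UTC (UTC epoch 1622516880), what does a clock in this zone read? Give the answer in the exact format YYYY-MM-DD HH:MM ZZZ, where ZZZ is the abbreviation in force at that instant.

2021-06-01 05:08 YCJ

Query: 2021-06-01 03:08 UTC
Rule 2/2 (YCJ, +02:00): 2021-05-26 14:02 UTC ≤ query < +∞
3·60 + 8 + 120 = 308 min
308 = 0·1440 + 308; 308 = 5·60 + 8 → 05:08, same day
→ 2021-06-01 05:08 YCJ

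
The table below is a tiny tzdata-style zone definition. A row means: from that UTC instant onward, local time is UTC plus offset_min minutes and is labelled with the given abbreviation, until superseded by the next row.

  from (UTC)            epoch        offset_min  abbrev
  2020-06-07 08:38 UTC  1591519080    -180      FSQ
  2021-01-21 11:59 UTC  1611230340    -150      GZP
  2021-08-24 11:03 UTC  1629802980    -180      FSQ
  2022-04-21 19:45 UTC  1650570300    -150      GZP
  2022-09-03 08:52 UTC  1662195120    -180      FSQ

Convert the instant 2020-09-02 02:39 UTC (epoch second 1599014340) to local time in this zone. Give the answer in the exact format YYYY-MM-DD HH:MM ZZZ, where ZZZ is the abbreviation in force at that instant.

Query: 2020-09-02 02:39 UTC
Rule 1/5 (FSQ, -03:00): 2020-06-07 08:38 UTC ≤ query < 2021-01-21 11:59 UTC
2·60 + 39 - 180 = -21 min
-21 = -1·1440 + 1419; 1419 = 23·60 + 39 → 23:39, 2020-09-02 - 1 day = 2020-09-01
→ 2020-09-01 23:39 FSQ

2020-09-01 23:39 FSQ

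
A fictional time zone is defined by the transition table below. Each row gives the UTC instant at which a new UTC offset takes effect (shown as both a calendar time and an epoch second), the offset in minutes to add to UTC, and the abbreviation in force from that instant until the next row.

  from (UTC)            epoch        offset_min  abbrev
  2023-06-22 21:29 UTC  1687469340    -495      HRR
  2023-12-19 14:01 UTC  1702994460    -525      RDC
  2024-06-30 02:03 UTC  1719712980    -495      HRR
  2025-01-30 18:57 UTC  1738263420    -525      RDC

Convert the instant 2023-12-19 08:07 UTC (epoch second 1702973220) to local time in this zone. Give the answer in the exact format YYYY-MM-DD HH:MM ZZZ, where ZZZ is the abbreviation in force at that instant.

Query: 2023-12-19 08:07 UTC
Rule 1/4 (HRR, -08:15): 2023-06-22 21:29 UTC ≤ query < 2023-12-19 14:01 UTC
8·60 + 7 - 495 = -8 min
-8 = -1·1440 + 1432; 1432 = 23·60 + 52 → 23:52, 2023-12-19 - 1 day = 2023-12-18
→ 2023-12-18 23:52 HRR

2023-12-18 23:52 HRR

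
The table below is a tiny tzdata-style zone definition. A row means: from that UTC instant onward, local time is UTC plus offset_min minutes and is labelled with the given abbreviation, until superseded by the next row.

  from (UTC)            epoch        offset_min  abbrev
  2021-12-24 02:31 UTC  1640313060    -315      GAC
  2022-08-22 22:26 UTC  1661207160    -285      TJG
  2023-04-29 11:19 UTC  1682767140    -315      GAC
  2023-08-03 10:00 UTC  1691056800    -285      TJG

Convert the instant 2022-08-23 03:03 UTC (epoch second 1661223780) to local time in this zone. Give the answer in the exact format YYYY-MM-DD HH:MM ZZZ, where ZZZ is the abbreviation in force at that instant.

2022-08-22 22:18 TJG

Query: 2022-08-23 03:03 UTC
Rule 2/4 (TJG, -04:45): 2022-08-22 22:26 UTC ≤ query < 2023-04-29 11:19 UTC
3·60 + 3 - 285 = -102 min
-102 = -1·1440 + 1338; 1338 = 22·60 + 18 → 22:18, 2022-08-23 - 1 day = 2022-08-22
→ 2022-08-22 22:18 TJG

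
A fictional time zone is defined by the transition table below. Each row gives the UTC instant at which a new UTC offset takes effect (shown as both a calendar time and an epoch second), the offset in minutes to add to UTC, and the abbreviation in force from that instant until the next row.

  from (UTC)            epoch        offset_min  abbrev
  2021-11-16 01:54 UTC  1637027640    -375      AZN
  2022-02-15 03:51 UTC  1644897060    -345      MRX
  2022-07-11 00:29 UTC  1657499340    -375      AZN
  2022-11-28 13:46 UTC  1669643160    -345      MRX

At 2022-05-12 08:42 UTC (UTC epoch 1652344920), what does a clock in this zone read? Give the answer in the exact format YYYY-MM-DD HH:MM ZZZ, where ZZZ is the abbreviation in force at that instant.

2022-05-12 02:57 MRX

Query: 2022-05-12 08:42 UTC
Rule 2/4 (MRX, -05:45): 2022-02-15 03:51 UTC ≤ query < 2022-07-11 00:29 UTC
8·60 + 42 - 345 = 177 min
177 = 0·1440 + 177; 177 = 2·60 + 57 → 02:57, same day
→ 2022-05-12 02:57 MRX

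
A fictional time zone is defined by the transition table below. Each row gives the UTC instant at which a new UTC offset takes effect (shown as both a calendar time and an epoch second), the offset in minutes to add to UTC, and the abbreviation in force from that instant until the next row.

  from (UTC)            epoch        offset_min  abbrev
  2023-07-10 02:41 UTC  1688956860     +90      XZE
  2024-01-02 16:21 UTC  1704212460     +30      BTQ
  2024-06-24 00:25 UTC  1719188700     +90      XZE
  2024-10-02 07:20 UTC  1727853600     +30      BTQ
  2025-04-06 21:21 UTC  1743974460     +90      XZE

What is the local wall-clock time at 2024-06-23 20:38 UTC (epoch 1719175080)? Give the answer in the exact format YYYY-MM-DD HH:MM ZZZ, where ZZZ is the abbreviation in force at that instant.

2024-06-23 21:08 BTQ

Query: 2024-06-23 20:38 UTC
Rule 2/5 (BTQ, +00:30): 2024-01-02 16:21 UTC ≤ query < 2024-06-24 00:25 UTC
20·60 + 38 + 30 = 1268 min
1268 = 0·1440 + 1268; 1268 = 21·60 + 8 → 21:08, same day
→ 2024-06-23 21:08 BTQ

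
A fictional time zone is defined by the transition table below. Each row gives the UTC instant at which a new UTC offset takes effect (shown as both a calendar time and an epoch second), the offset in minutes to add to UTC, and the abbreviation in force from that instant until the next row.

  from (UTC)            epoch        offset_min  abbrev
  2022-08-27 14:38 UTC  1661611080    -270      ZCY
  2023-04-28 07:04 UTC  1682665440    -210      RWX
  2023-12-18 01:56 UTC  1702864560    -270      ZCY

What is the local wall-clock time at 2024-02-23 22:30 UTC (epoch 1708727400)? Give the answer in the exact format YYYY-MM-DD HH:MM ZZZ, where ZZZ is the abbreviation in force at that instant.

2024-02-23 18:00 ZCY

Query: 2024-02-23 22:30 UTC
Rule 3/3 (ZCY, -04:30): 2023-12-18 01:56 UTC ≤ query < +∞
22·60 + 30 - 270 = 1080 min
1080 = 0·1440 + 1080; 1080 = 18·60 + 0 → 18:00, same day
→ 2024-02-23 18:00 ZCY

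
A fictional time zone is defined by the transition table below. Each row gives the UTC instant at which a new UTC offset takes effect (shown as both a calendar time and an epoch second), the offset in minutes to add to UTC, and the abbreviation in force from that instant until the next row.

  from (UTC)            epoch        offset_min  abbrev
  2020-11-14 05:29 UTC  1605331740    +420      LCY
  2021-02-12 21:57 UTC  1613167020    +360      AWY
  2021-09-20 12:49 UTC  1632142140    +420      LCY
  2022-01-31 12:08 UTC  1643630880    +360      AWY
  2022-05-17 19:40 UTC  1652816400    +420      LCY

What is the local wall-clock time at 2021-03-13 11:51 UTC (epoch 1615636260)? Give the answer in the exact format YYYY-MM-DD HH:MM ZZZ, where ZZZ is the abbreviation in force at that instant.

Query: 2021-03-13 11:51 UTC
Rule 2/5 (AWY, +06:00): 2021-02-12 21:57 UTC ≤ query < 2021-09-20 12:49 UTC
11·60 + 51 + 360 = 1071 min
1071 = 0·1440 + 1071; 1071 = 17·60 + 51 → 17:51, same day
→ 2021-03-13 17:51 AWY

2021-03-13 17:51 AWY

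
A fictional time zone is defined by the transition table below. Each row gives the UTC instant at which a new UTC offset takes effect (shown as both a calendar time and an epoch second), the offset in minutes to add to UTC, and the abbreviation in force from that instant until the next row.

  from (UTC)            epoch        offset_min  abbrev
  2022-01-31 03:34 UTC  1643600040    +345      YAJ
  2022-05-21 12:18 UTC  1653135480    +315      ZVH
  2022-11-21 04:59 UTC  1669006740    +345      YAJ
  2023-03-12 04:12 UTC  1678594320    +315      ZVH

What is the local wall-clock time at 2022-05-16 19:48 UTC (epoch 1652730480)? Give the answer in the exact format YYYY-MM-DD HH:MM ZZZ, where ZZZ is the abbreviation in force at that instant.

Query: 2022-05-16 19:48 UTC
Rule 1/4 (YAJ, +05:45): 2022-01-31 03:34 UTC ≤ query < 2022-05-21 12:18 UTC
19·60 + 48 + 345 = 1533 min
1533 = 1·1440 + 93; 93 = 1·60 + 33 → 01:33, 2022-05-16 + 1 day = 2022-05-17
→ 2022-05-17 01:33 YAJ

2022-05-17 01:33 YAJ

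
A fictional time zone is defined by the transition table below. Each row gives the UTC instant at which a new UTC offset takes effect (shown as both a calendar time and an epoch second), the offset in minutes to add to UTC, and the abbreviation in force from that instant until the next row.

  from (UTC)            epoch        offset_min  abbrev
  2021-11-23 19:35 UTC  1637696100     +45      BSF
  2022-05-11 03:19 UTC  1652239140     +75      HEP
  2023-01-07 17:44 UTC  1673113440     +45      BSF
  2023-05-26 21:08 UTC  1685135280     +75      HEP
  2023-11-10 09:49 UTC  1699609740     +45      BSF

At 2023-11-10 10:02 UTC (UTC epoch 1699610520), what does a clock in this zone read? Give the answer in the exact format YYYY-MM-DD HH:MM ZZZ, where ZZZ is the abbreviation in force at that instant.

Query: 2023-11-10 10:02 UTC
Rule 5/5 (BSF, +00:45): 2023-11-10 09:49 UTC ≤ query < +∞
10·60 + 2 + 45 = 647 min
647 = 0·1440 + 647; 647 = 10·60 + 47 → 10:47, same day
→ 2023-11-10 10:47 BSF

2023-11-10 10:47 BSF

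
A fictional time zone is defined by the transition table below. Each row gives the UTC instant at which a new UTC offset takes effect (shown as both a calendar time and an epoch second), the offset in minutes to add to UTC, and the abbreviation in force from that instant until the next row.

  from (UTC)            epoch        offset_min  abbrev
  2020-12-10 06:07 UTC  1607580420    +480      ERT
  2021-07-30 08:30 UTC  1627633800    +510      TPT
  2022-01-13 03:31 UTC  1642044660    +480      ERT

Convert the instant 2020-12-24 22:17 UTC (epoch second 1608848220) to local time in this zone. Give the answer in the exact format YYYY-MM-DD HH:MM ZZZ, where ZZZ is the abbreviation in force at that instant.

Query: 2020-12-24 22:17 UTC
Rule 1/3 (ERT, +08:00): 2020-12-10 06:07 UTC ≤ query < 2021-07-30 08:30 UTC
22·60 + 17 + 480 = 1817 min
1817 = 1·1440 + 377; 377 = 6·60 + 17 → 06:17, 2020-12-24 + 1 day = 2020-12-25
→ 2020-12-25 06:17 ERT

2020-12-25 06:17 ERT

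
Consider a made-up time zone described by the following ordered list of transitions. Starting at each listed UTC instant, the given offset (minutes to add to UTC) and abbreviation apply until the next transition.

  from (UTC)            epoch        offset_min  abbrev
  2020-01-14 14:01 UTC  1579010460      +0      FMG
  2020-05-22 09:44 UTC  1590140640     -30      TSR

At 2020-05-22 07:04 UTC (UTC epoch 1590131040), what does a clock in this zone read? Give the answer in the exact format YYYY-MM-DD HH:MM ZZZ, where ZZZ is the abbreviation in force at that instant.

Query: 2020-05-22 07:04 UTC
Rule 1/2 (FMG, +00:00): 2020-01-14 14:01 UTC ≤ query < 2020-05-22 09:44 UTC
7·60 + 4 + 0 = 424 min
424 = 0·1440 + 424; 424 = 7·60 + 4 → 07:04, same day
→ 2020-05-22 07:04 FMG

2020-05-22 07:04 FMG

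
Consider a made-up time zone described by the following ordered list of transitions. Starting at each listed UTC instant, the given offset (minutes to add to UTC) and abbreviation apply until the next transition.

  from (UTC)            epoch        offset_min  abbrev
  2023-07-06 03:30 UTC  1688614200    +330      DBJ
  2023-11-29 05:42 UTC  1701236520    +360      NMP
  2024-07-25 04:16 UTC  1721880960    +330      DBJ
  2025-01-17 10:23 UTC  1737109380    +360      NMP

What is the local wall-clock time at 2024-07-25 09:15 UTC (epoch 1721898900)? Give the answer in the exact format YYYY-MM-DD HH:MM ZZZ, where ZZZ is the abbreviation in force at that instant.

2024-07-25 14:45 DBJ

Query: 2024-07-25 09:15 UTC
Rule 3/4 (DBJ, +05:30): 2024-07-25 04:16 UTC ≤ query < 2025-01-17 10:23 UTC
9·60 + 15 + 330 = 885 min
885 = 0·1440 + 885; 885 = 14·60 + 45 → 14:45, same day
→ 2024-07-25 14:45 DBJ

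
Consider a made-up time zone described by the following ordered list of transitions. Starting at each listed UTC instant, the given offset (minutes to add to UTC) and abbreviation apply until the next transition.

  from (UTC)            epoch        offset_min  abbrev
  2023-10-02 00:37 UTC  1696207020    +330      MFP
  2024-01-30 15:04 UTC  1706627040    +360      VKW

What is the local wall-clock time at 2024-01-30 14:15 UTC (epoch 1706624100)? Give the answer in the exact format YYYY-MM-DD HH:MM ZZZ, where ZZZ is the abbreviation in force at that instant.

Query: 2024-01-30 14:15 UTC
Rule 1/2 (MFP, +05:30): 2023-10-02 00:37 UTC ≤ query < 2024-01-30 15:04 UTC
14·60 + 15 + 330 = 1185 min
1185 = 0·1440 + 1185; 1185 = 19·60 + 45 → 19:45, same day
→ 2024-01-30 19:45 MFP

2024-01-30 19:45 MFP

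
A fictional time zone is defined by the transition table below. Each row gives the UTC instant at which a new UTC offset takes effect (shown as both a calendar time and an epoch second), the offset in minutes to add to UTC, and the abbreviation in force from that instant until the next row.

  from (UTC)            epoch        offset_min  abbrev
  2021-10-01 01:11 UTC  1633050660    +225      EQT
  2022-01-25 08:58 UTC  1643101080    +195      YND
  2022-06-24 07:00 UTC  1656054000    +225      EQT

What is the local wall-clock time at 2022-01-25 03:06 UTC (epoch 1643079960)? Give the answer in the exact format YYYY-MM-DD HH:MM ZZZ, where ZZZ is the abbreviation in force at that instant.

Query: 2022-01-25 03:06 UTC
Rule 1/3 (EQT, +03:45): 2021-10-01 01:11 UTC ≤ query < 2022-01-25 08:58 UTC
3·60 + 6 + 225 = 411 min
411 = 0·1440 + 411; 411 = 6·60 + 51 → 06:51, same day
→ 2022-01-25 06:51 EQT

2022-01-25 06:51 EQT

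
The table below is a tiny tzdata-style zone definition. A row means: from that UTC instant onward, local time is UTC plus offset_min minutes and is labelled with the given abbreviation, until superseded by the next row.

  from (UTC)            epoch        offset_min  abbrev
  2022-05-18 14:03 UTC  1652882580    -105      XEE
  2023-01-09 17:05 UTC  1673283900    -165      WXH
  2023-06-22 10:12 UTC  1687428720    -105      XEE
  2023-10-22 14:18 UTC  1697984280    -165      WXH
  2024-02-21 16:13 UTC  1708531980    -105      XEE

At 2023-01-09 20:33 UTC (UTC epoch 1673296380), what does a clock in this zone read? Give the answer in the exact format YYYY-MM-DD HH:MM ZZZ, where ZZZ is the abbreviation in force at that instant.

Query: 2023-01-09 20:33 UTC
Rule 2/5 (WXH, -02:45): 2023-01-09 17:05 UTC ≤ query < 2023-06-22 10:12 UTC
20·60 + 33 - 165 = 1068 min
1068 = 0·1440 + 1068; 1068 = 17·60 + 48 → 17:48, same day
→ 2023-01-09 17:48 WXH

2023-01-09 17:48 WXH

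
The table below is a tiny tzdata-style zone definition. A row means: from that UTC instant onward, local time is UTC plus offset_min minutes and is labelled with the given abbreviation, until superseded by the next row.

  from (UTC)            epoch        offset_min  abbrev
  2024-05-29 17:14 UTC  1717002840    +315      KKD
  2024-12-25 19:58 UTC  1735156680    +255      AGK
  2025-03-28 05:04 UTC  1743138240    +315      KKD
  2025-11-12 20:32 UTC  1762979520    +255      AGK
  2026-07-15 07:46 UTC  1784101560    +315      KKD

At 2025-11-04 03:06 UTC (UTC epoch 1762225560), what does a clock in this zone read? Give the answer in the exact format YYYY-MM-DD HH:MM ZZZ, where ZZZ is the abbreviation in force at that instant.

Query: 2025-11-04 03:06 UTC
Rule 3/5 (KKD, +05:15): 2025-03-28 05:04 UTC ≤ query < 2025-11-12 20:32 UTC
3·60 + 6 + 315 = 501 min
501 = 0·1440 + 501; 501 = 8·60 + 21 → 08:21, same day
→ 2025-11-04 08:21 KKD

2025-11-04 08:21 KKD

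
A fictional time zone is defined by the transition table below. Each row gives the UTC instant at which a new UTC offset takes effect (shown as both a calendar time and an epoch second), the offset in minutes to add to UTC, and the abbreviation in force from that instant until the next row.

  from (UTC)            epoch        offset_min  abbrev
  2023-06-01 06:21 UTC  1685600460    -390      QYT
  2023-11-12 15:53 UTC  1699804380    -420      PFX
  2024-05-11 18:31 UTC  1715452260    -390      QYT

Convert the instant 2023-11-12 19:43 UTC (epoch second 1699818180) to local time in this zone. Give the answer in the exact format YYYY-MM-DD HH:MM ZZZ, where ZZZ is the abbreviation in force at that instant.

Query: 2023-11-12 19:43 UTC
Rule 2/3 (PFX, -07:00): 2023-11-12 15:53 UTC ≤ query < 2024-05-11 18:31 UTC
19·60 + 43 - 420 = 763 min
763 = 0·1440 + 763; 763 = 12·60 + 43 → 12:43, same day
→ 2023-11-12 12:43 PFX

2023-11-12 12:43 PFX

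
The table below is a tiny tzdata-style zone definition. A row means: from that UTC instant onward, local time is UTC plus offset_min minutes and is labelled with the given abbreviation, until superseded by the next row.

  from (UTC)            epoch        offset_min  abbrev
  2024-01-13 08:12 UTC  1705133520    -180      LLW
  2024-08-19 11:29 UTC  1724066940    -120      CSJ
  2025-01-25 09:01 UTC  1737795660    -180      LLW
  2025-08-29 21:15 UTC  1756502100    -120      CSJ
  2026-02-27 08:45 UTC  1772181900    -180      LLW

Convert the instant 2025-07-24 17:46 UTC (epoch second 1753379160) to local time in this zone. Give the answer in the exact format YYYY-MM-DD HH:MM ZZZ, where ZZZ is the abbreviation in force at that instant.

2025-07-24 14:46 LLW

Query: 2025-07-24 17:46 UTC
Rule 3/5 (LLW, -03:00): 2025-01-25 09:01 UTC ≤ query < 2025-08-29 21:15 UTC
17·60 + 46 - 180 = 886 min
886 = 0·1440 + 886; 886 = 14·60 + 46 → 14:46, same day
→ 2025-07-24 14:46 LLW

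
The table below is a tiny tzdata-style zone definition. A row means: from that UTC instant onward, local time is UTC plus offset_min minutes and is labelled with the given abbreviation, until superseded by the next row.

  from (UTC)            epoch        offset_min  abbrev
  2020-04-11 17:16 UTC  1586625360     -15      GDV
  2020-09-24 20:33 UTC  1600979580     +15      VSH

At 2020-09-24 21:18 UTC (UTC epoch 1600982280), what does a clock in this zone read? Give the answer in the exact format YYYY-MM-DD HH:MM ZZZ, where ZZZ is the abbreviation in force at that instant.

2020-09-24 21:33 VSH

Query: 2020-09-24 21:18 UTC
Rule 2/2 (VSH, +00:15): 2020-09-24 20:33 UTC ≤ query < +∞
21·60 + 18 + 15 = 1293 min
1293 = 0·1440 + 1293; 1293 = 21·60 + 33 → 21:33, same day
→ 2020-09-24 21:33 VSH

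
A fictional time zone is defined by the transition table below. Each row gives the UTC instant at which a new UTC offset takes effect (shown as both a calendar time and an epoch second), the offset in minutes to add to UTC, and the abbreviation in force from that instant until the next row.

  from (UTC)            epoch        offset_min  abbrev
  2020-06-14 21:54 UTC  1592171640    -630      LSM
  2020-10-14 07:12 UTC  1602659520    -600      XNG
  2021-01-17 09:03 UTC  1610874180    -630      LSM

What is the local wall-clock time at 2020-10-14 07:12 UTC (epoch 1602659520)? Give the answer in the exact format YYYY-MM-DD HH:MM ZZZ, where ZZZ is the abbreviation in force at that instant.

2020-10-13 21:12 XNG

Query: 2020-10-14 07:12 UTC
Rule 2/3 (XNG, -10:00): 2020-10-14 07:12 UTC ≤ query < 2021-01-17 09:03 UTC
7·60 + 12 - 600 = -168 min
-168 = -1·1440 + 1272; 1272 = 21·60 + 12 → 21:12, 2020-10-14 - 1 day = 2020-10-13
→ 2020-10-13 21:12 XNG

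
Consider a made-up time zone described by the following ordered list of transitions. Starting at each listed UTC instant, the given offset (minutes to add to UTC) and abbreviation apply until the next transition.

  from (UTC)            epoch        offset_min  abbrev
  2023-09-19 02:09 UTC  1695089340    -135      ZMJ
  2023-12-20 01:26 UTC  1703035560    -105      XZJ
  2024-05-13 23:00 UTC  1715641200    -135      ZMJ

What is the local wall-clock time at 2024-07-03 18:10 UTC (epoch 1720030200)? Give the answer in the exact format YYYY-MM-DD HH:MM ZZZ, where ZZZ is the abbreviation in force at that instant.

Query: 2024-07-03 18:10 UTC
Rule 3/3 (ZMJ, -02:15): 2024-05-13 23:00 UTC ≤ query < +∞
18·60 + 10 - 135 = 955 min
955 = 0·1440 + 955; 955 = 15·60 + 55 → 15:55, same day
→ 2024-07-03 15:55 ZMJ

2024-07-03 15:55 ZMJ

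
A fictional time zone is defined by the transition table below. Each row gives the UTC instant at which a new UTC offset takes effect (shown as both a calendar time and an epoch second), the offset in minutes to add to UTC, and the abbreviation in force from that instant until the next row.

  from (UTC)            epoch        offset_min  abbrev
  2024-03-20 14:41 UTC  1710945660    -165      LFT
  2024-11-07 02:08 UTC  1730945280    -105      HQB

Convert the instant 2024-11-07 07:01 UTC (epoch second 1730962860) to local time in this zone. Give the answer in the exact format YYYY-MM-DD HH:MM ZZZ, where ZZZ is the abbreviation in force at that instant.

Query: 2024-11-07 07:01 UTC
Rule 2/2 (HQB, -01:45): 2024-11-07 02:08 UTC ≤ query < +∞
7·60 + 1 - 105 = 316 min
316 = 0·1440 + 316; 316 = 5·60 + 16 → 05:16, same day
→ 2024-11-07 05:16 HQB

2024-11-07 05:16 HQB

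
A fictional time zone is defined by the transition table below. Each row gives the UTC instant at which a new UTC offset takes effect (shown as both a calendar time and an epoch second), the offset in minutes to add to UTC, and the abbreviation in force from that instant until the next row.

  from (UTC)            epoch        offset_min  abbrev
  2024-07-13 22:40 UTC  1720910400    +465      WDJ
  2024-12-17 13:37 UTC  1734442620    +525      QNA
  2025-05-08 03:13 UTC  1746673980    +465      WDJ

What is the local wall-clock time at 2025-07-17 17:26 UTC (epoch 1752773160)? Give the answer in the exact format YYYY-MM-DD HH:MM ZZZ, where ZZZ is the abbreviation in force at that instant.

Query: 2025-07-17 17:26 UTC
Rule 3/3 (WDJ, +07:45): 2025-05-08 03:13 UTC ≤ query < +∞
17·60 + 26 + 465 = 1511 min
1511 = 1·1440 + 71; 71 = 1·60 + 11 → 01:11, 2025-07-17 + 1 day = 2025-07-18
→ 2025-07-18 01:11 WDJ

2025-07-18 01:11 WDJ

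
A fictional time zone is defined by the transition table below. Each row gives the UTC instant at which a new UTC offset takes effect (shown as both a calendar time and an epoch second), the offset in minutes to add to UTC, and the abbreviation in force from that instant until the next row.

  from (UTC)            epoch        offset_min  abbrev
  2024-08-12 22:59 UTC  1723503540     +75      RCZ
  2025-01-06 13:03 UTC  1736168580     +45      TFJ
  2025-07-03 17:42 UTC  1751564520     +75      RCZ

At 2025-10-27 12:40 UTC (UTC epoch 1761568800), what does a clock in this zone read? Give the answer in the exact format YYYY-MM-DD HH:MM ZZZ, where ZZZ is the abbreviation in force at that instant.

2025-10-27 13:55 RCZ

Query: 2025-10-27 12:40 UTC
Rule 3/3 (RCZ, +01:15): 2025-07-03 17:42 UTC ≤ query < +∞
12·60 + 40 + 75 = 835 min
835 = 0·1440 + 835; 835 = 13·60 + 55 → 13:55, same day
→ 2025-10-27 13:55 RCZ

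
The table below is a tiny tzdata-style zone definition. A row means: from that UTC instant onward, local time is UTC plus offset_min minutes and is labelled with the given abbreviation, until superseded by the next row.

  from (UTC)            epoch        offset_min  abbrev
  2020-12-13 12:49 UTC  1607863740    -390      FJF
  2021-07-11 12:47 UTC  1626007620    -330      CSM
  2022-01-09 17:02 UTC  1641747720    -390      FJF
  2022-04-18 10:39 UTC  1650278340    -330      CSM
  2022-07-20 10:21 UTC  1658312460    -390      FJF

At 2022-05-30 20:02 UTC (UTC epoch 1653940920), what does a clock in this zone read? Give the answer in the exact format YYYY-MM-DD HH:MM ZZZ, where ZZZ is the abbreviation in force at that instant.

2022-05-30 14:32 CSM

Query: 2022-05-30 20:02 UTC
Rule 4/5 (CSM, -05:30): 2022-04-18 10:39 UTC ≤ query < 2022-07-20 10:21 UTC
20·60 + 2 - 330 = 872 min
872 = 0·1440 + 872; 872 = 14·60 + 32 → 14:32, same day
→ 2022-05-30 14:32 CSM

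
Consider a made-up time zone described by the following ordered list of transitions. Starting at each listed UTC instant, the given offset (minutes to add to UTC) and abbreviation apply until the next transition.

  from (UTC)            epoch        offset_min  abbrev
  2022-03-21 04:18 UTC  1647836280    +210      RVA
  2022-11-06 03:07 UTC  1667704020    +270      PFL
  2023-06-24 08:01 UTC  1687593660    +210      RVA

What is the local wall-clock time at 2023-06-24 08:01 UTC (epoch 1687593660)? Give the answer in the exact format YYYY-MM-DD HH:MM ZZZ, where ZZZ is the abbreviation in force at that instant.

Query: 2023-06-24 08:01 UTC
Rule 3/3 (RVA, +03:30): 2023-06-24 08:01 UTC ≤ query < +∞
8·60 + 1 + 210 = 691 min
691 = 0·1440 + 691; 691 = 11·60 + 31 → 11:31, same day
→ 2023-06-24 11:31 RVA

2023-06-24 11:31 RVA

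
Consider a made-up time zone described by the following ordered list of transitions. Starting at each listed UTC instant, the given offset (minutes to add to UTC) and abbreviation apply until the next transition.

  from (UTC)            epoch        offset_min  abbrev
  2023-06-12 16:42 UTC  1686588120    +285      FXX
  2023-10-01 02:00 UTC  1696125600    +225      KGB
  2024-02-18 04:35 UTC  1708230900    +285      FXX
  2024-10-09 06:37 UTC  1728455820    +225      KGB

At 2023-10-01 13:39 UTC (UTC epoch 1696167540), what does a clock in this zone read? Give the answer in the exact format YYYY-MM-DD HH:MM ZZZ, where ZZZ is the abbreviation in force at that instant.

Query: 2023-10-01 13:39 UTC
Rule 2/4 (KGB, +03:45): 2023-10-01 02:00 UTC ≤ query < 2024-02-18 04:35 UTC
13·60 + 39 + 225 = 1044 min
1044 = 0·1440 + 1044; 1044 = 17·60 + 24 → 17:24, same day
→ 2023-10-01 17:24 KGB

2023-10-01 17:24 KGB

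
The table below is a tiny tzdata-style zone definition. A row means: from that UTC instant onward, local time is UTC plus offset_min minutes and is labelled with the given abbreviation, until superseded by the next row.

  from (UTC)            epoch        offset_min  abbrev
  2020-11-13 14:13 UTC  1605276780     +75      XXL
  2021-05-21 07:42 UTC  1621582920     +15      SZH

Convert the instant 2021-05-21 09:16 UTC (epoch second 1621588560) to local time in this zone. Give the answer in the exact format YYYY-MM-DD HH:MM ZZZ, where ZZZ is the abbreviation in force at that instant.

Query: 2021-05-21 09:16 UTC
Rule 2/2 (SZH, +00:15): 2021-05-21 07:42 UTC ≤ query < +∞
9·60 + 16 + 15 = 571 min
571 = 0·1440 + 571; 571 = 9·60 + 31 → 09:31, same day
→ 2021-05-21 09:31 SZH

2021-05-21 09:31 SZH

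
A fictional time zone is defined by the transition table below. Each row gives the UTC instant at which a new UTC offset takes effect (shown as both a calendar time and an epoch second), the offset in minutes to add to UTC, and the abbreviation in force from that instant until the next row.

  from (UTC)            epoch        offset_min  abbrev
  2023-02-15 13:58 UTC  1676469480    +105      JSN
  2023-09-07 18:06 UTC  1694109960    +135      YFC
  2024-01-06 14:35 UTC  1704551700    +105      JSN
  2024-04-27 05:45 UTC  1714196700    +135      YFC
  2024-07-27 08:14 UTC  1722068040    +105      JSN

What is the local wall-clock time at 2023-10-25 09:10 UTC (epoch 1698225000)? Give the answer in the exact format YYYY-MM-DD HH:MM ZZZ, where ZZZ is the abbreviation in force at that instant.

2023-10-25 11:25 YFC

Query: 2023-10-25 09:10 UTC
Rule 2/5 (YFC, +02:15): 2023-09-07 18:06 UTC ≤ query < 2024-01-06 14:35 UTC
9·60 + 10 + 135 = 685 min
685 = 0·1440 + 685; 685 = 11·60 + 25 → 11:25, same day
→ 2023-10-25 11:25 YFC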